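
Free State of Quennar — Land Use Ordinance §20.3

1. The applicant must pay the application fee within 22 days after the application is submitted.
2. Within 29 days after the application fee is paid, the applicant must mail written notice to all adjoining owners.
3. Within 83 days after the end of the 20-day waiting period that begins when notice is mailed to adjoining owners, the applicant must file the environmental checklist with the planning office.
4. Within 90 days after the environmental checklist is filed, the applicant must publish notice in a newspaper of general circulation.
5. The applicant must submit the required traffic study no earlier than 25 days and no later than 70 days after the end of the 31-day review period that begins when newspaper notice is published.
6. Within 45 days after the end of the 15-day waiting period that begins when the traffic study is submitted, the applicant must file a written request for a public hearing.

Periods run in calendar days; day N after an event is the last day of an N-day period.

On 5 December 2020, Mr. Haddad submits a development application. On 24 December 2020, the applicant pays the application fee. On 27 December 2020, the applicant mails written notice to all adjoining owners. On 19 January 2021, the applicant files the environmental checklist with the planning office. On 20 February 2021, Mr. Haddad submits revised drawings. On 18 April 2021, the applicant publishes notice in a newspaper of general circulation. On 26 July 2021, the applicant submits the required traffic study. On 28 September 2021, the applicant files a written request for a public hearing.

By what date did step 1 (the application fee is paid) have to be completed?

27 December 2020

Step 1 runs from 5 December 2020, when the application is submitted. 22 days after 5 December 2020 is 27 December 2020.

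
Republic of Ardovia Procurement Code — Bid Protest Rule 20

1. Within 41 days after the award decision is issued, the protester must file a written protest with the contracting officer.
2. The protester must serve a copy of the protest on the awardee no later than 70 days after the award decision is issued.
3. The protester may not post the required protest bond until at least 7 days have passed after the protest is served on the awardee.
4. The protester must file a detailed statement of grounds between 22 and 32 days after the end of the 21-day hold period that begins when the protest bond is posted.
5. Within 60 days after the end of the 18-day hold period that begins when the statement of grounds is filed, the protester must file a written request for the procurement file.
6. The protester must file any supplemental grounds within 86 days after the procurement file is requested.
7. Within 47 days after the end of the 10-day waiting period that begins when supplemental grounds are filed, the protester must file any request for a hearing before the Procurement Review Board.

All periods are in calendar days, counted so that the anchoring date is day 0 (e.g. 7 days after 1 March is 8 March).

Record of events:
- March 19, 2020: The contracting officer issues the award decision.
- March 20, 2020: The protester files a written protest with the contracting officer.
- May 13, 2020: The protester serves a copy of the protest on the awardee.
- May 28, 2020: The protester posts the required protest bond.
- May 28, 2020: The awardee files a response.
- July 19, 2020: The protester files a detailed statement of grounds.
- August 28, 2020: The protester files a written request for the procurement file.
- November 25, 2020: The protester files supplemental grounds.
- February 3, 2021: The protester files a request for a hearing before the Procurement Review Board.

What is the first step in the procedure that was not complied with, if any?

Step 1: 41 days after March 19, 2020 (when the award decision is issued) is April 29, 2020; March 20, 2020 is within that limit.
Step 2: 70 days after March 19, 2020 (when the award decision is issued) is May 28, 2020; completed May 13, 2020, before the deadline.
Step 3: the earliest permitted date is 7 days after May 13, 2020 (when the protest is served on the awardee), i.e. May 20, 2020; May 28, 2020 is on or after that date.
Step 4: the window is 22–32 days after June 18, 2020 (end of the 21-day hold period, which began when the protest bond is posted on May 28, 2020), so July 10, 2020 through July 20, 2020; done July 19, 2020 — within the window.
Step 5: 60 days after August 6, 2020 (end of the 18-day hold period, which began when the statement of grounds is filed on July 19, 2020) is October 5, 2020; completed August 28, 2020, before the deadline.
Step 6: 86 days after August 28, 2020 (when the procurement file is requested) is November 22, 2020; not done until November 25, 2020, 3 days after the deadline.
That is the first point of non-compliance.

Step 6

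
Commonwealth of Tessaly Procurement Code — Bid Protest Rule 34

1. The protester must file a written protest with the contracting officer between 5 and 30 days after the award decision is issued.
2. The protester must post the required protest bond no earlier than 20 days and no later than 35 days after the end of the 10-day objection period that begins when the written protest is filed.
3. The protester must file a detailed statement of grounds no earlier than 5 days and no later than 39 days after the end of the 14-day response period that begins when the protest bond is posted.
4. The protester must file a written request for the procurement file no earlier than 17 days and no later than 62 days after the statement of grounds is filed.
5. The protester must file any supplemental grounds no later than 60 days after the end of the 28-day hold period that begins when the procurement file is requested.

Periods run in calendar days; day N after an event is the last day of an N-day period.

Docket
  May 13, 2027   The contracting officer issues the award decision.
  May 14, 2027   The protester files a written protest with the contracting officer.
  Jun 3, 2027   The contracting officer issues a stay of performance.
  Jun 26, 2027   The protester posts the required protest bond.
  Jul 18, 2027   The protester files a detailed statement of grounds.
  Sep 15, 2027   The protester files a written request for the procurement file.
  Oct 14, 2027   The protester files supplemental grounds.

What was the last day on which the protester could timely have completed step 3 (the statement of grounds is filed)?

Aug 18, 2027

The protest bond is posted on Jun 26, 2027; the 14-day response period therefore ends Jul 10, 2027, and step 3 runs from that date. The window is 5–39 days after Jul 10, 2027; it closes on Aug 18, 2027.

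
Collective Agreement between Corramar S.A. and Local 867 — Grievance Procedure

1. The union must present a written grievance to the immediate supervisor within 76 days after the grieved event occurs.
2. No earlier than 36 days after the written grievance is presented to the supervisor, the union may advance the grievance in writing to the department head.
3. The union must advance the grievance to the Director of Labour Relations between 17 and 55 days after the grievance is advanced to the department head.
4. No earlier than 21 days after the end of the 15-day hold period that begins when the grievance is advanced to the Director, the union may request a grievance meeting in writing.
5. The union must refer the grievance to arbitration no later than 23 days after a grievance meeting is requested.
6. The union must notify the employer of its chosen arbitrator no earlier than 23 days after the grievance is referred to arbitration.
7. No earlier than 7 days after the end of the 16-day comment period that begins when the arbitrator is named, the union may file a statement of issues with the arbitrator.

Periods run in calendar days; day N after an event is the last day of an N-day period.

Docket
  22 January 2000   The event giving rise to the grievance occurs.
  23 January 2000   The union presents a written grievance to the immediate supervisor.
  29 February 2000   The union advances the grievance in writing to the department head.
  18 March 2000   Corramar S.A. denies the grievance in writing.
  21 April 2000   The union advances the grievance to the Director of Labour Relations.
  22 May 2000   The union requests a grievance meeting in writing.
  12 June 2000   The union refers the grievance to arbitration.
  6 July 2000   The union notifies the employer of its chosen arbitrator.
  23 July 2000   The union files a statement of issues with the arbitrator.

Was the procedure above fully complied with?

Step 1 — counting 76 days from 22 January 2000 (when the grieved event occurs) gives a deadline of 7 April 2000; 23 January 2000 is within that limit.
Step 2 — must wait 36 days from 23 January 2000 (when the written grievance is presented to the supervisor), so not before 28 February 2000; 29 February 2000 is on or after that date.
Step 3 — 17 and 55 days from 29 February 2000 (when the grievance is advanced to the department head) are 17 March 2000 and 24 April 2000 respectively; 21 April 2000 falls inside that range.
Step 4 — must wait 21 days from 6 May 2000 (end of the 15-day hold period, which began when the grievance is advanced to the Director on 21 April 2000), so not before 27 May 2000; acted on 22 May 2000, 5 days prematurely.

No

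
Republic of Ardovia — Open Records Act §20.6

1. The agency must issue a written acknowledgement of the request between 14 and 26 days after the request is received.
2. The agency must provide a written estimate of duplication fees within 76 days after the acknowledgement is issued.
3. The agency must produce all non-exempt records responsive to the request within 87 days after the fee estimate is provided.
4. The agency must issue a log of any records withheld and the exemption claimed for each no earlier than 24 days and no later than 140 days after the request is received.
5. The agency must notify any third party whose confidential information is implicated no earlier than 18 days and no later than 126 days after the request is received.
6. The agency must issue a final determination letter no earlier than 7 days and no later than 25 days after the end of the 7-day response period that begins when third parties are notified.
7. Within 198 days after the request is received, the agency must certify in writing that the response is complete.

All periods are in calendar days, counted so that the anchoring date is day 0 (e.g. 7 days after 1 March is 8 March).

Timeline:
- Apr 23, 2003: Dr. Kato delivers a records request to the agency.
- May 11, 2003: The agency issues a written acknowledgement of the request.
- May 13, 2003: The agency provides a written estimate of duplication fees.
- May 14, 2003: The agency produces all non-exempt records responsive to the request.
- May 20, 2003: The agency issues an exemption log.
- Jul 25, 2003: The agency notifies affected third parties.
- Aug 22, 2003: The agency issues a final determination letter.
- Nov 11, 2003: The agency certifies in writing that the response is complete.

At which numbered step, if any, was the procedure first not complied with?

Step 7

Step 1 — 14 and 26 days from Apr 23, 2003 (when the request is received) are May 7, 2003 and May 19, 2003 respectively; done May 11, 2003 — within the window.
Step 2 — counting 76 days from May 11, 2003 (when the acknowledgement is issued) gives a deadline of Jul 26, 2003; May 13, 2003 is within that limit.
Step 3 — counting 87 days from May 13, 2003 (when the fee estimate is provided) gives a deadline of Aug 8, 2003; done May 14, 2003 — timely.
Step 4 — 24 and 140 days from Apr 23, 2003 (when the request is received) are May 17, 2003 and Sep 10, 2003 respectively; done May 20, 2003, which is between those dates.
Step 5 — 18 and 126 days from Apr 23, 2003 (when the request is received) are May 11, 2003 and Aug 27, 2003 respectively; done Jul 25, 2003, which is between those dates.
Step 6 — 7 and 25 days from Aug 1, 2003 (end of the 7-day response period, which began when third parties are notified on Jul 25, 2003) are Aug 8, 2003 and Aug 26, 2003 respectively; Aug 22, 2003 falls inside that range.
Step 7 — counting 198 days from Apr 23, 2003 (when the request is received) gives a deadline of Nov 7, 2003; Nov 11, 2003 misses that deadline by 4 days.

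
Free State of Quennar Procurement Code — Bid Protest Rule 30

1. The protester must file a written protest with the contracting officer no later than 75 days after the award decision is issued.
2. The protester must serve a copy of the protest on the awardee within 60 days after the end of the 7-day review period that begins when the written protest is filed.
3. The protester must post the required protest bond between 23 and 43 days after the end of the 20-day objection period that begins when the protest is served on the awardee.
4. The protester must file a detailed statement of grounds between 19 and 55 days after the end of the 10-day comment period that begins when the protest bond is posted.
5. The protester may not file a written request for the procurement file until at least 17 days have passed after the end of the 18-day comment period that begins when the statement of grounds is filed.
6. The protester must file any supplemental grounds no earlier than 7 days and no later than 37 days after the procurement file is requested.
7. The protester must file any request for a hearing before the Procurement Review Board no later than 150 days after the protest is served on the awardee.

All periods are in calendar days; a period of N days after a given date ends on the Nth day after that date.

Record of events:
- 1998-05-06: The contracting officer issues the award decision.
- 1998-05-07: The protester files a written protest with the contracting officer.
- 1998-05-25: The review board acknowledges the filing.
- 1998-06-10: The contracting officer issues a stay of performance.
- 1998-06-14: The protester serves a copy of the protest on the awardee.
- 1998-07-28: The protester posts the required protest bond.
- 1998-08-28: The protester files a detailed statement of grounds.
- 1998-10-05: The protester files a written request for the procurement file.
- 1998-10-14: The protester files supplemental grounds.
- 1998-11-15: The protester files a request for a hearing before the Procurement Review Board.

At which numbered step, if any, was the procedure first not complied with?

Step 7

Step 1: 75 days after 1998-05-06 (when the award decision is issued) is 1998-07-20; 1998-05-07 is within that limit.
Step 2: 60 days after 1998-05-14 (end of the 7-day review period, which began when the written protest is filed on 1998-05-07) is 1998-07-13; done 1998-06-14 — timely.
Step 3: the window is 23–43 days after 1998-07-04 (end of the 20-day objection period, which began when the protest is served on the awardee on 1998-06-14), so 1998-07-27 through 1998-08-16; 1998-07-28 falls inside that range.
Step 4: the window is 19–55 days after 1998-08-07 (end of the 10-day comment period, which began when the protest bond is posted on 1998-07-28), so 1998-08-26 through 1998-10-01; 1998-08-28 falls inside that range.
Step 5: the earliest permitted date is 17 days after 1998-09-15 (end of the 18-day comment period, which began when the statement of grounds is filed on 1998-08-28), i.e. 1998-10-02; done 1998-10-05, after the minimum wait.
Step 6: the window is 7–37 days after 1998-10-05 (when the procurement file is requested), so 1998-10-12 through 1998-11-11; done 1998-10-14 — within the window.
Step 7: 150 days after 1998-06-14 (when the protest is served on the awardee) is 1998-11-11; not done until 1998-11-15, 4 days after the deadline.
Later steps need not be reached.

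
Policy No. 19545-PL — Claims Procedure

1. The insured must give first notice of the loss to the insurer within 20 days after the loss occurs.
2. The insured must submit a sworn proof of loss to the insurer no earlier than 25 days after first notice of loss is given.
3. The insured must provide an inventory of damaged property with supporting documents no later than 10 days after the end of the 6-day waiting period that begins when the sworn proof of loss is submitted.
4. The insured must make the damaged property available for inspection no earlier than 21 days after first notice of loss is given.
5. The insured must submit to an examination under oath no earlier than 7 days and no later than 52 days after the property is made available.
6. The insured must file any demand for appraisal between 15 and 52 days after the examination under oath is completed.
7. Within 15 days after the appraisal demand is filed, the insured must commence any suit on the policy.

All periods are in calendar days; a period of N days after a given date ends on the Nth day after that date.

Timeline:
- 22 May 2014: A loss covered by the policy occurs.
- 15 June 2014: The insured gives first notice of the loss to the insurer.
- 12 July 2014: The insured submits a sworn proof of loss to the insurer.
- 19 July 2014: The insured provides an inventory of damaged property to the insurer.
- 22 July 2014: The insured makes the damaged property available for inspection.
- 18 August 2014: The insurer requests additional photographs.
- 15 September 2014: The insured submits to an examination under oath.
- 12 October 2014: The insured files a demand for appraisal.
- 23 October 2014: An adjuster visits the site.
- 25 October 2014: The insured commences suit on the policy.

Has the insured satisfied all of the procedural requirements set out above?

Step 1 — counting 20 days from 22 May 2014 (when the loss occurs) gives a deadline of 11 June 2014; not done until 15 June 2014, 4 days after the deadline.
Later steps need not be reached.

No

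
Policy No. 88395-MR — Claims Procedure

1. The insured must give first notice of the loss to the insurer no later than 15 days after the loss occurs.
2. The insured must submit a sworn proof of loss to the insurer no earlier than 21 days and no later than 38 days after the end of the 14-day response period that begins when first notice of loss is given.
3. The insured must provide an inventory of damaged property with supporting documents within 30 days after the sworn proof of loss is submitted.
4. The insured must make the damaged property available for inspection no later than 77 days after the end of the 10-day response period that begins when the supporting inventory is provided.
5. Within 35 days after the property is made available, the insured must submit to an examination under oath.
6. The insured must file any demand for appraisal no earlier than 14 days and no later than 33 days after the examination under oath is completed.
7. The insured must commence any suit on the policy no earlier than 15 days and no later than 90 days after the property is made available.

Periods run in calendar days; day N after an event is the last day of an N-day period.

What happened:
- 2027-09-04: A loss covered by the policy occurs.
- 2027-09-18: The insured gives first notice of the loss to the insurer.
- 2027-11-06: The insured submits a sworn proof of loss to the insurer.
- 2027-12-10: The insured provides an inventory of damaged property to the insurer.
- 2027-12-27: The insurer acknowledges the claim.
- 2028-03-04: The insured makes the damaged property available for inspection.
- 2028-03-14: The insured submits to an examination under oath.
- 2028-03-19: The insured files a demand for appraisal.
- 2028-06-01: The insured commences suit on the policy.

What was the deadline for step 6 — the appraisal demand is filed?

Step 6 runs from 2028-03-14, when the examination under oath is completed. The window is 14–33 days after 2028-03-14; it closes on 2028-04-16.

2028-04-16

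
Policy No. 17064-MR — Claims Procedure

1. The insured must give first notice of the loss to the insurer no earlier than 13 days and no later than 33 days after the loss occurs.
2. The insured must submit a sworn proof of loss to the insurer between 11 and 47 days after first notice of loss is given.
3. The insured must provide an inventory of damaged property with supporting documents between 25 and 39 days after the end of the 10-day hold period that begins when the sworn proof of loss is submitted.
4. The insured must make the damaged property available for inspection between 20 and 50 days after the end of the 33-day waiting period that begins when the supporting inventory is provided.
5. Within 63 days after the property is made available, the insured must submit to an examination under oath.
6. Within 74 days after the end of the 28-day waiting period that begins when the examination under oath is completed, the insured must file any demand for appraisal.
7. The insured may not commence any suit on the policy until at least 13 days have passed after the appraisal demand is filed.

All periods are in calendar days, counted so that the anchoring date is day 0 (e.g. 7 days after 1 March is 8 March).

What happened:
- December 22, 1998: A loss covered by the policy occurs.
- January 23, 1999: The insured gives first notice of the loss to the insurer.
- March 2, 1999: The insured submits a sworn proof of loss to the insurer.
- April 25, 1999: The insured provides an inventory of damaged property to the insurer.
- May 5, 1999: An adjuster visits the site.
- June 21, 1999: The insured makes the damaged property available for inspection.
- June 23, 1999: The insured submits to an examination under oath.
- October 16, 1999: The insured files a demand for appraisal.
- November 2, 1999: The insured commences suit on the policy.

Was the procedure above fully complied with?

Step 1 — 13 and 33 days from December 22, 1998 (when the loss occurs) are January 4, 1999 and January 24, 1999 respectively; January 23, 1999 falls inside that range.
Step 2 — 11 and 47 days from January 23, 1999 (when first notice of loss is given) are February 3, 1999 and March 11, 1999 respectively; done March 2, 1999 — within the window.
Step 3 — 25 and 39 days from March 12, 1999 (end of the 10-day hold period, which began when the sworn proof of loss is submitted on March 2, 1999) are April 6, 1999 and April 20, 1999 respectively; April 25, 1999 is 5 days past the end of the window.
The analysis stops there.

No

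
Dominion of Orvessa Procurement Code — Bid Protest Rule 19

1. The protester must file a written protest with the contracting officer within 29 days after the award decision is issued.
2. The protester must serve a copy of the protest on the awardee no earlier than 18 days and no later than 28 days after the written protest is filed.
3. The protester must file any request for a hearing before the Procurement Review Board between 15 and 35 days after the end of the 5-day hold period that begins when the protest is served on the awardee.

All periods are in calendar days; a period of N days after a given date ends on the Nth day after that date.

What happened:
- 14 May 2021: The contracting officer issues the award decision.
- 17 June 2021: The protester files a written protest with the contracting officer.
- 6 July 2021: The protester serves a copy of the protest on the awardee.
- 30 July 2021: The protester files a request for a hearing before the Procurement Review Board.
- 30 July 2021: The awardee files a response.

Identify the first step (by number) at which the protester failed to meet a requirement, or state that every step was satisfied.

Step 1

Step 1 — counting 29 days from 14 May 2021 (when the award decision is issued) gives a deadline of 12 June 2021; not done until 17 June 2021, 5 days after the deadline.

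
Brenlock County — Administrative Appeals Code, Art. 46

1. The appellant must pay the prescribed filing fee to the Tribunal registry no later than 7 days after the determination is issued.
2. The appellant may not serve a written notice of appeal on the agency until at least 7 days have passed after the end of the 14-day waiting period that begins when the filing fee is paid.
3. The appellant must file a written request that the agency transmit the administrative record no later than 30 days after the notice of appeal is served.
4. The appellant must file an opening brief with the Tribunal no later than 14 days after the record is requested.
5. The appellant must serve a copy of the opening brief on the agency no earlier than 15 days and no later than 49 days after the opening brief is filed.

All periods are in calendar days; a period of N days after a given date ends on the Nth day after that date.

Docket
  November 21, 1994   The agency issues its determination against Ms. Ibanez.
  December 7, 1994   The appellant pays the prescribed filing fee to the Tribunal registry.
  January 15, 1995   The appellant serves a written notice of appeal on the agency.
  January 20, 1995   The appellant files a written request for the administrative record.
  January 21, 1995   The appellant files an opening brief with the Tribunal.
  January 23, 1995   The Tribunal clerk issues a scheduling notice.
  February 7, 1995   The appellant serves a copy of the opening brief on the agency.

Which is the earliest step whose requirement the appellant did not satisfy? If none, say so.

(1) due by November 21, 1994 + 7 days = November 28, 1994; December 7, 1994 misses that deadline by 9 days.

Step 1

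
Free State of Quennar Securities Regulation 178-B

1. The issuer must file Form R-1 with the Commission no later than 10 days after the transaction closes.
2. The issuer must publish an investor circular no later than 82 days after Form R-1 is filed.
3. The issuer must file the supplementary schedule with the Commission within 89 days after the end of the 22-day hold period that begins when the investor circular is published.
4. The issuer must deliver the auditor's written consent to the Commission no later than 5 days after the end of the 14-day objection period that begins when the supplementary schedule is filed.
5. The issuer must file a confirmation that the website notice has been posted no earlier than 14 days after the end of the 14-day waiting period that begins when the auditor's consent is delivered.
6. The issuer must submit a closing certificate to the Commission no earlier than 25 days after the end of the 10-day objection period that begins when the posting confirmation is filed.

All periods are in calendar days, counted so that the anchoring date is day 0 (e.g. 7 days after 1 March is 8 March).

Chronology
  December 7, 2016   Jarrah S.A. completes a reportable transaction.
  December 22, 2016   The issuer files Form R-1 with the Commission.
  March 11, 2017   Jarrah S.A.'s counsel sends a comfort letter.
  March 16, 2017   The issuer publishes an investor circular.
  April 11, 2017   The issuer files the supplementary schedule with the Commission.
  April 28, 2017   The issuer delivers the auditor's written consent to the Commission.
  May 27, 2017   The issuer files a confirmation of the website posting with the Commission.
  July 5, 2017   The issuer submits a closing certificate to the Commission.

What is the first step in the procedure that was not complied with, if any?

(1) due by December 7, 2016 + 10 days = December 17, 2016; not done until December 22, 2016, 5 days after the deadline.
Later steps need not be reached.

Step 1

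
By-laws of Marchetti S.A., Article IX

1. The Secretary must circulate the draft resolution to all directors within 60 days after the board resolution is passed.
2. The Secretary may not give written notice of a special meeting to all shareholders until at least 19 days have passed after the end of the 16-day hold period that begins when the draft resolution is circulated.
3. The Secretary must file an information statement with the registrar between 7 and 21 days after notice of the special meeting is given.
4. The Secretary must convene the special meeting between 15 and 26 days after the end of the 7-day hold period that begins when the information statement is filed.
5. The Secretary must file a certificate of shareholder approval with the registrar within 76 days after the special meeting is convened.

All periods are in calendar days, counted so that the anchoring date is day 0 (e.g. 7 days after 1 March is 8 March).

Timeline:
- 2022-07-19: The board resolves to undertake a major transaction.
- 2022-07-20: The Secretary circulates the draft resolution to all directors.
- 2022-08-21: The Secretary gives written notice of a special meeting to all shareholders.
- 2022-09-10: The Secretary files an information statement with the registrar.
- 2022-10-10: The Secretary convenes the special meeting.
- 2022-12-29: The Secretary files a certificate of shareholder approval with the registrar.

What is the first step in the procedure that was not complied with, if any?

Step 2

Step 1 — counting 60 days from 2022-07-19 (when the board resolution is passed) gives a deadline of 2022-09-17; done 2022-07-20 — timely.
Step 2 — must wait 19 days from 2022-08-05 (end of the 16-day hold period, which began when the draft resolution is circulated on 2022-07-20), so not before 2022-08-24; 2022-08-21 is 3 days before the earliest permitted date.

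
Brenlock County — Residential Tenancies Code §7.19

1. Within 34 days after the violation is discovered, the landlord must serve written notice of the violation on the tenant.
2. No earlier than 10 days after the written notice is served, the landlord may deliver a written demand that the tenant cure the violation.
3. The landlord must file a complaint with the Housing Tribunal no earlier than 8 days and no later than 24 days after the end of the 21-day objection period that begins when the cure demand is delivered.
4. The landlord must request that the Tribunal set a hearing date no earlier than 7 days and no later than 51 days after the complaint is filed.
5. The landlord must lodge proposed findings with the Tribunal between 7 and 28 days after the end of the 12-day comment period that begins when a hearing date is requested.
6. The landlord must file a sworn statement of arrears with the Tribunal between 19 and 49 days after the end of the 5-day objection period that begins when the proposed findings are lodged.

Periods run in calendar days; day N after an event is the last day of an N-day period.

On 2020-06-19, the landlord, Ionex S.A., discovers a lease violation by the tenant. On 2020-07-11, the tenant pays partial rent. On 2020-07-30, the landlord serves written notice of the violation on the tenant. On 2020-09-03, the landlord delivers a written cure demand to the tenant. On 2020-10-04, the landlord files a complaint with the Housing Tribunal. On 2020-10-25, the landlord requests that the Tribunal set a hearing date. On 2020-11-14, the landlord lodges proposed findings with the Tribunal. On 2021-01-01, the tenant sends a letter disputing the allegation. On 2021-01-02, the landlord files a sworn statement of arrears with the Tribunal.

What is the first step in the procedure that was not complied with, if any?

Step 1: 34 days after 2020-06-19 (when the violation is discovered) is 2020-07-23; not done until 2020-07-30, 7 days after the deadline.
No need to go further; step 1 was not satisfied.

Step 1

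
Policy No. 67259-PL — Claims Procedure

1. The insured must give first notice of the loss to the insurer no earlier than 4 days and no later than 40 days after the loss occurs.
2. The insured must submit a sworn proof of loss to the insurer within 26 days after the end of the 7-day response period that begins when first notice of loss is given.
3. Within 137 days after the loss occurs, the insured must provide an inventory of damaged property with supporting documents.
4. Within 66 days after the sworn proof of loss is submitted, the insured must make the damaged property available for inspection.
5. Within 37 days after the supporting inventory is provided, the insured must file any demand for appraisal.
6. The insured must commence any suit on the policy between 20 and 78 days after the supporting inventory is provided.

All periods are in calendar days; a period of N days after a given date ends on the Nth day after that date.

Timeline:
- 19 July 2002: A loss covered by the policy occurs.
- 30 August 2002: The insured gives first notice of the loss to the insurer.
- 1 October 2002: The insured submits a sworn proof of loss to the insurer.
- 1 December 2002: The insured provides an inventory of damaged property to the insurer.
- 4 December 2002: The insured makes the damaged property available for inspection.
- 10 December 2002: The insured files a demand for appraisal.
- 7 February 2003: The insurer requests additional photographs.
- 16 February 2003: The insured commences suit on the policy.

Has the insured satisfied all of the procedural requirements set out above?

No

Step 1 — 4 and 40 days from 19 July 2002 (when the loss occurs) are 23 July 2002 and 28 August 2002 respectively; 30 August 2002 is 2 days past the end of the window.
The analysis stops there.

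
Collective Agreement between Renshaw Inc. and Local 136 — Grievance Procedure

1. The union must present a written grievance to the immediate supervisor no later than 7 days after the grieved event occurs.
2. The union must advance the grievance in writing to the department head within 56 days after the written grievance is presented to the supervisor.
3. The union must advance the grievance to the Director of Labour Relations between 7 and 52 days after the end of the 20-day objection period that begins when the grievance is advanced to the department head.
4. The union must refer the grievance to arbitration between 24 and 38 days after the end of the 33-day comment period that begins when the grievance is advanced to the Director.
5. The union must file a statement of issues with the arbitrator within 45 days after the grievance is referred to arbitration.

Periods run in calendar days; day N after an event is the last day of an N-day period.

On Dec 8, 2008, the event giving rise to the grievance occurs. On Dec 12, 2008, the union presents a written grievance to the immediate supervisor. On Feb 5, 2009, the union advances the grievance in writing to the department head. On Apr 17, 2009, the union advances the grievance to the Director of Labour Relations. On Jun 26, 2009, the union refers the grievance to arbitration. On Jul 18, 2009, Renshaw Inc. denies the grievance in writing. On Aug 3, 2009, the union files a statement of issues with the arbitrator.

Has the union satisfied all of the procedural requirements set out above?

(1) due by Dec 8, 2008 + 7 days = Dec 15, 2008; Dec 12, 2008 is within that limit.
(2) due by Dec 12, 2008 + 56 days = Feb 6, 2009; done Feb 5, 2009 — timely.
(3) the permitted window runs from Feb 25, 2009 + 7 = Mar 4, 2009 to Feb 25, 2009 + 52 = Apr 18, 2009; Apr 17, 2009 falls inside that range.
(4) the permitted window runs from May 20, 2009 + 24 = Jun 13, 2009 to May 20, 2009 + 38 = Jun 27, 2009; done Jun 26, 2009, which is between those dates.
(5) due by Jun 26, 2009 + 45 days = Aug 10, 2009; done Aug 3, 2009 — timely.

Yes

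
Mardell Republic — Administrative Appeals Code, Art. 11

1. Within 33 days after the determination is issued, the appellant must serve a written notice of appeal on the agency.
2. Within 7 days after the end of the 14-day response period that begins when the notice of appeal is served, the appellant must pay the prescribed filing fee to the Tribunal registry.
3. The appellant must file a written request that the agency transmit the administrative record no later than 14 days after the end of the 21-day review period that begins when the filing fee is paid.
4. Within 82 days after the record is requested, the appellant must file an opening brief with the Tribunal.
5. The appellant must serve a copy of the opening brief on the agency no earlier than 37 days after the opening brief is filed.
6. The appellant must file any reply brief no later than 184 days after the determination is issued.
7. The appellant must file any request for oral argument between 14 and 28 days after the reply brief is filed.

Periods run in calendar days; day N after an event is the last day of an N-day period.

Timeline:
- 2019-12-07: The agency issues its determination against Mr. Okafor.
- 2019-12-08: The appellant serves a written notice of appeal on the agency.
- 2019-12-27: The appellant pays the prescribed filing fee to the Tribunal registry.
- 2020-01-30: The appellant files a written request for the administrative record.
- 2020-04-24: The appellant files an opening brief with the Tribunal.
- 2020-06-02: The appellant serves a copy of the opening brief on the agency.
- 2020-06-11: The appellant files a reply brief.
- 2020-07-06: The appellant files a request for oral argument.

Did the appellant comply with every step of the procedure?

No

(1) due by 2019-12-07 + 33 days = 2020-01-09; completed 2019-12-08, before the deadline.
(2) due by 2019-12-22 + 7 days = 2019-12-29; completed 2019-12-27, before the deadline.
(3) due by 2020-01-17 + 14 days = 2020-01-31; completed 2020-01-30, before the deadline.
(4) due by 2020-01-30 + 82 days = 2020-04-21; done 2020-04-24 — 3 days late.
That is the first point of non-compliance.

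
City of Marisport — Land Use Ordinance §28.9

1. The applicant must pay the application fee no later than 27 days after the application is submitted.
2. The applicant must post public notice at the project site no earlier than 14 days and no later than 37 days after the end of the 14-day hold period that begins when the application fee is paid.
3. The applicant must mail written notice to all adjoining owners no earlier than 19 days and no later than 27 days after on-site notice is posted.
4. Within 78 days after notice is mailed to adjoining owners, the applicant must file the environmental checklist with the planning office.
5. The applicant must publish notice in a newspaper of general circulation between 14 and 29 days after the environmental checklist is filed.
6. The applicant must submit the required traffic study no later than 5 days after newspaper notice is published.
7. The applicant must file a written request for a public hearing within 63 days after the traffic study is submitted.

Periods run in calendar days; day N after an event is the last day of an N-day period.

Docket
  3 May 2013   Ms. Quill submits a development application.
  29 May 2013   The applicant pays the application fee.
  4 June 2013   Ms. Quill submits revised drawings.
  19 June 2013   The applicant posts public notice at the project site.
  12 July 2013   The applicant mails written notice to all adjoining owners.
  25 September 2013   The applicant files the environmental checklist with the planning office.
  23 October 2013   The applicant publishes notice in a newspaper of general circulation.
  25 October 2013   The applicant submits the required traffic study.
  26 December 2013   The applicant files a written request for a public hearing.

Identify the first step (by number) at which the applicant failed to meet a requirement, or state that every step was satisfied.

Step 2

Step 1 — counting 27 days from 3 May 2013 (when the application is submitted) gives a deadline of 30 May 2013; completed 29 May 2013, before the deadline.
Step 2 — 14 and 37 days from 12 June 2013 (end of the 14-day hold period, which began when the application fee is paid on 29 May 2013) are 26 June 2013 and 19 July 2013 respectively; 19 June 2013 is 7 days too early.
The procedure was therefore not followed at step 2.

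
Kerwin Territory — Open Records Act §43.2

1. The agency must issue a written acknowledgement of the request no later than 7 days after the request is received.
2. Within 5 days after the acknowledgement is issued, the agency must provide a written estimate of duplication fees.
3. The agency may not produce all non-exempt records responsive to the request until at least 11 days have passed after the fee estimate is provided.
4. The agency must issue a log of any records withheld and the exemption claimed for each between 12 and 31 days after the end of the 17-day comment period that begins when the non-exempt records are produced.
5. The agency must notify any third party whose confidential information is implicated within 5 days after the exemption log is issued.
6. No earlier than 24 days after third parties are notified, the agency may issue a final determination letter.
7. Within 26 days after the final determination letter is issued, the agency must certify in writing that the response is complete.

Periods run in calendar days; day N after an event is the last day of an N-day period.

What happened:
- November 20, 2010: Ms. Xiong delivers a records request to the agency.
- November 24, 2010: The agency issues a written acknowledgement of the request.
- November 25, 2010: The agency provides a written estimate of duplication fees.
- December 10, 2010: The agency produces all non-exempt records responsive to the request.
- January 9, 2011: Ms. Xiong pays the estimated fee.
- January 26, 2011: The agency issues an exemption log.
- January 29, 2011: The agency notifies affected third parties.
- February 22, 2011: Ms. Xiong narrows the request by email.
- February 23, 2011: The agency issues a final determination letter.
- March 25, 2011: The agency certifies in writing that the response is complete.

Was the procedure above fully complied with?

(1) due by November 20, 2010 + 7 days = November 27, 2010; done November 24, 2010 — timely.
(2) due by November 24, 2010 + 5 days = November 29, 2010; done November 25, 2010 — timely.
(3) permitted from November 25, 2010 + 11 days = December 6, 2010 onward; done December 10, 2010 — permitted.
(4) the permitted window runs from December 27, 2010 + 12 = January 8, 2011 to December 27, 2010 + 31 = January 27, 2011; done January 26, 2011 — within the window.
(5) due by January 26, 2011 + 5 days = January 31, 2011; completed January 29, 2011, before the deadline.
(6) permitted from January 29, 2011 + 24 days = February 22, 2011 onward; done February 23, 2011 — permitted.
(7) due by February 23, 2011 + 26 days = March 21, 2011; done March 25, 2011 — 4 days late.

No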